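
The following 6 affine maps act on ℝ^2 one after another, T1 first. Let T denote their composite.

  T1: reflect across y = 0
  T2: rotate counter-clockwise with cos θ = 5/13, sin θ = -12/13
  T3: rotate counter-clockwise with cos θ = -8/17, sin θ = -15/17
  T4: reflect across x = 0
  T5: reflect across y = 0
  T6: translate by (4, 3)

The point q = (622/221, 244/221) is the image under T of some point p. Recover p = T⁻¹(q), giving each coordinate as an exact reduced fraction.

p = (-1, 2)

T1 = [1 0 0; 0 -1 0; 0 0 1]
T2·T1 = [5/13 -12/13 0; -12/13 -5/13 0; 0 0 1]
T3·…·T1 = [-220/221 21/221 0; 21/221 220/221 0; 0 0 1]
T4·…·T1 = [220/221 -21/221 0; 21/221 220/221 0; 0 0 1]
T5·…·T1 = [220/221 -21/221 0; -21/221 -220/221 0; 0 0 1]
T6·…·T1 = [220/221 -21/221 4; -21/221 -220/221 3; 0 0 1]
det M = -1; M⁻¹ = [220/221 -21/221 -817/221; -21/221 -220/221 744/221; 0 0 1]
M⁻¹ · (622/221, 244/221)ᵀ = (-1, 2)ᵀ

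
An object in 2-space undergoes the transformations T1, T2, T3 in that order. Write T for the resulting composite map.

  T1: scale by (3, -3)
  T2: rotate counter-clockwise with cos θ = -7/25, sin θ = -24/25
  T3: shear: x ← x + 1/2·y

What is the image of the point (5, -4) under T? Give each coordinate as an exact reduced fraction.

T(p) = (-39/25, -444/25)

T1 scale by (3, -3): (5, -4) → (15, 12)
T2 rotate counter-clockwise with cos θ = -7/25, sin θ = -24/25: (15, 12) → (183/25, -444/25)
T3 shear: x ← x + 1/2·y: (183/25, -444/25) → (-39/25, -444/25)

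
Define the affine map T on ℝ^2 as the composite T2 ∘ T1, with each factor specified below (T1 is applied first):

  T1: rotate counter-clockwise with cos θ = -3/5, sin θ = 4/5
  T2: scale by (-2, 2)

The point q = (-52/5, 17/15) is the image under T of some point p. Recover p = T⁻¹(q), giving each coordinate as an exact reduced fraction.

p = (-8/3, -9/2)

T1 = [-3/5 -4/5 0; 4/5 -3/5 0; 0 0 1]
T2·T1 = [6/5 8/5 0; 8/5 -6/5 0; 0 0 1]
det M = -4; M⁻¹ = [3/10 2/5 0; 2/5 -3/10 0; 0 0 1]
M⁻¹ · (-52/5, 17/15)ᵀ = (-8/3, -9/2)ᵀ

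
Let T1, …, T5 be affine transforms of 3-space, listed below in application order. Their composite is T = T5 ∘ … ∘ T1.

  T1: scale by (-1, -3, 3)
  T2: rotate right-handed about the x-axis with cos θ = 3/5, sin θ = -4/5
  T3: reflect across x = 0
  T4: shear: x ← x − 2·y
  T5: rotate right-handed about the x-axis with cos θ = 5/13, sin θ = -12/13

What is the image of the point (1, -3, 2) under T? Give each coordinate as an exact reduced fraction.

T(p) = (-97/5, 3/5, -54/5)

T1 scale by (-1, -3, 3): (1, -3, 2) → (-1, 9, 6)
T2 rotate right-handed about the x-axis with cos θ = 3/5, sin θ = -4/5: (-1, 9, 6) → (-1, 51/5, -18/5)
T3 reflect across x = 0: (-1, 51/5, -18/5) → (1, 51/5, -18/5)
T4 shear: x ← x − 2·y: (1, 51/5, -18/5) → (-97/5, 51/5, -18/5)
T5 rotate right-handed about the x-axis with cos θ = 5/13, sin θ = -12/13: (-97/5, 51/5, -18/5) → (-97/5, 3/5, -54/5)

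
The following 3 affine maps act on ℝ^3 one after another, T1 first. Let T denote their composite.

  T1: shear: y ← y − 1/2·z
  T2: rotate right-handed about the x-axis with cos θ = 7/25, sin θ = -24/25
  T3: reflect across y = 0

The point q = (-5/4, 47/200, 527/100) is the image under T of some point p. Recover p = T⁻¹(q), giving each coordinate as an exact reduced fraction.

T1 = [1 0 0 0; 0 1 -1/2 0; 0 0 1 0; 0 0 0 1]
T2·T1 = [1 0 0 0; 0 7/25 41/50 0; 0 -24/25 19/25 0; 0 0 0 1]
T3·…·T1 = [1 0 0 0; 0 -7/25 -41/50 0; 0 -24/25 19/25 0; 0 0 0 1]
det M = -1; M⁻¹ = [1 0 0 0; 0 -19/25 -41/50 0; 0 -24/25 7/25 0; 0 0 0 1]
M⁻¹ · (-5/4, 47/200, 527/100)ᵀ = (-5/4, -9/2, 5/4)ᵀ

p = (-5/4, -9/2, 5/4)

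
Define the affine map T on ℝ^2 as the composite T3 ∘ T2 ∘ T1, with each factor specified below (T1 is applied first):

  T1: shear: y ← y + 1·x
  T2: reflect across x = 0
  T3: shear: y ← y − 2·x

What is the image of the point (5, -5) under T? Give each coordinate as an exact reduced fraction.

T(p) = (-5, 10)

T1 shear: y ← y + 1·x: (5, -5) → (5, 0)
T2 reflect across x = 0: (5, 0) → (-5, 0)
T3 shear: y ← y − 2·x: (-5, 0) → (-5, 10)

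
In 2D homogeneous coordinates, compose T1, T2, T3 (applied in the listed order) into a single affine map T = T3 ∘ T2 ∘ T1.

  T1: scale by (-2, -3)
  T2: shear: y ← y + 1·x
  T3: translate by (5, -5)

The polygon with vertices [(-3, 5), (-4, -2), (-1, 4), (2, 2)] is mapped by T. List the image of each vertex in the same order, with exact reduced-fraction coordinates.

T1 scale by (-2, -3): (-3, 5) → (6, -15); (-4, -2) → (8, 6); (-1, 4) → (2, -12); (2, 2) → (-4, -6)
T2 shear: y ← y + 1·x: (6, -15) → (6, -9); (8, 6) → (8, 14); (2, -12) → (2, -10); (-4, -6) → (-4, -10)
T3 translate by (5, -5): (6, -9) → (11, -14); (8, 14) → (13, 9); (2, -10) → (7, -15); (-4, -10) → (1, -15)

image vertices: (11, -14), (13, 9), (7, -15), (1, -15)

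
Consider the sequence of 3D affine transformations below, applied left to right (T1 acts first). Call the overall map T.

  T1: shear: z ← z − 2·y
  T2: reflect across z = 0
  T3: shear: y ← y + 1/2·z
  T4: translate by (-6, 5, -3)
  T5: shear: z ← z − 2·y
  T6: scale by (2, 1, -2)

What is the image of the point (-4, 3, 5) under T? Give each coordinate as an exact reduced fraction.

T1 shear: z ← z − 2·y: (-4, 3, 5) → (-4, 3, -1)
T2 reflect across z = 0: (-4, 3, -1) → (-4, 3, 1)
T3 shear: y ← y + 1/2·z: (-4, 3, 1) → (-4, 7/2, 1)
T4 translate by (-6, 5, -3): (-4, 7/2, 1) → (-10, 17/2, -2)
T5 shear: z ← z − 2·y: (-10, 17/2, -2) → (-10, 17/2, -19)
T6 scale by (2, 1, -2): (-10, 17/2, -19) → (-20, 17/2, 38)

T(p) = (-20, 17/2, 38)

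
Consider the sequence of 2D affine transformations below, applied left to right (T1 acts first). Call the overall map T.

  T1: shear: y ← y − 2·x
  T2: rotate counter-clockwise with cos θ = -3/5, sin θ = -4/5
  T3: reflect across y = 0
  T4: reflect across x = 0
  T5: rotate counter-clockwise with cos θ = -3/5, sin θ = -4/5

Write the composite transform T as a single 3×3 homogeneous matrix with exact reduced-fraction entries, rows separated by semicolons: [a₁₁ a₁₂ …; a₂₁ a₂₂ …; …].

T = [-41/25 24/25 0; -38/25 7/25 0; 0 0 1]

T1 = [1 0 0; -2 1 0; 0 0 1]
T2·T1 = [-11/5 4/5 0; 2/5 -3/5 0; 0 0 1]
T3·…·T1 = [-11/5 4/5 0; -2/5 3/5 0; 0 0 1]
T4·…·T1 = [11/5 -4/5 0; -2/5 3/5 0; 0 0 1]
T5·…·T1 = [-41/25 24/25 0; -38/25 7/25 0; 0 0 1]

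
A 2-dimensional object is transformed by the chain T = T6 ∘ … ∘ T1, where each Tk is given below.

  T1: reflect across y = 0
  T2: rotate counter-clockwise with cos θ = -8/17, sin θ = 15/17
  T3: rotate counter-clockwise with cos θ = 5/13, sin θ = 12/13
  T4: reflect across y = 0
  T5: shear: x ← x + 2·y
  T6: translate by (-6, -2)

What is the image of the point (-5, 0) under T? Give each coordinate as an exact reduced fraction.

T(p) = (-436/221, -547/221)

T1 reflect across y = 0: (-5, 0) → (-5, 0)
T2 rotate counter-clockwise with cos θ = -8/17, sin θ = 15/17: (-5, 0) → (40/17, -75/17)
T3 rotate counter-clockwise with cos θ = 5/13, sin θ = 12/13: (40/17, -75/17) → (1100/221, 105/221)
T4 reflect across y = 0: (1100/221, 105/221) → (1100/221, -105/221)
T5 shear: x ← x + 2·y: (1100/221, -105/221) → (890/221, -105/221)
T6 translate by (-6, -2): (890/221, -105/221) → (-436/221, -547/221)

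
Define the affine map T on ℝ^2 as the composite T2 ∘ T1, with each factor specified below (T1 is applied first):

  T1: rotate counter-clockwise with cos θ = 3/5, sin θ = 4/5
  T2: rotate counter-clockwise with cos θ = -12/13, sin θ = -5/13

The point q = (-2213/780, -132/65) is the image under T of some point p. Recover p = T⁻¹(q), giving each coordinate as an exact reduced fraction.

p = (8/3, -9/4)

T1 = [3/5 -4/5 0; 4/5 3/5 0; 0 0 1]
T2·T1 = [-16/65 63/65 0; -63/65 -16/65 0; 0 0 1]
det M = 1; M⁻¹ = [-16/65 -63/65 0; 63/65 -16/65 0; 0 0 1]
M⁻¹ · (-2213/780, -132/65)ᵀ = (8/3, -9/4)ᵀ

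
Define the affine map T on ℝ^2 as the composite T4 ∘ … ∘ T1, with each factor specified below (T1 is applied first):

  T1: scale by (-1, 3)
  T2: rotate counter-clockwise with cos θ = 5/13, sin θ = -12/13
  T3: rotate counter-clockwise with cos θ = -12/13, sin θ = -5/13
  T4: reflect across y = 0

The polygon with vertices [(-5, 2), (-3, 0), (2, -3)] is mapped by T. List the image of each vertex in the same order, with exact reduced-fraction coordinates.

image vertices: (-1314/169, 125/169), (-360/169, -357/169), (1311/169, -842/169)

T1 scale by (-1, 3): (-5, 2) → (5, 6); (-3, 0) → (3, 0); (2, -3) → (-2, -9)
T2 rotate counter-clockwise with cos θ = 5/13, sin θ = -12/13: (5, 6) → (97/13, -30/13); (3, 0) → (15/13, -36/13); (-2, -9) → (-118/13, -21/13)
T3 rotate counter-clockwise with cos θ = -12/13, sin θ = -5/13: (97/13, -30/13) → (-1314/169, -125/169); (15/13, -36/13) → (-360/169, 357/169); (-118/13, -21/13) → (1311/169, 842/169)
T4 reflect across y = 0: (-1314/169, -125/169) → (-1314/169, 125/169); (-360/169, 357/169) → (-360/169, -357/169); (1311/169, 842/169) → (1311/169, -842/169)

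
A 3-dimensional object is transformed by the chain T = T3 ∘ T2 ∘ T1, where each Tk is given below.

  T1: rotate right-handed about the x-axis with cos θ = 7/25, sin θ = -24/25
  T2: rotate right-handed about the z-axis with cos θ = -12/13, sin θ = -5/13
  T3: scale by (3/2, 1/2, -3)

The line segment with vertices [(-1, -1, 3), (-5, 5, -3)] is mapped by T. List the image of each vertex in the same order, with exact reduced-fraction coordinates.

T1 rotate right-handed about the x-axis with cos θ = 7/25, sin θ = -24/25: (-1, -1, 3) → (-1, 13/5, 9/5); (-5, 5, -3) → (-5, -37/25, -141/25)
T2 rotate right-handed about the z-axis with cos θ = -12/13, sin θ = -5/13: (-1, 13/5, 9/5) → (25/13, -131/65, 9/5); (-5, -37/25, -141/25) → (263/65, 1069/325, -141/25)
T3 scale by (3/2, 1/2, -3): (25/13, -131/65, 9/5) → (75/26, -131/130, -27/5); (263/65, 1069/325, -141/25) → (789/130, 1069/650, 423/25)

image vertices: (75/26, -131/130, -27/5), (789/130, 1069/650, 423/25)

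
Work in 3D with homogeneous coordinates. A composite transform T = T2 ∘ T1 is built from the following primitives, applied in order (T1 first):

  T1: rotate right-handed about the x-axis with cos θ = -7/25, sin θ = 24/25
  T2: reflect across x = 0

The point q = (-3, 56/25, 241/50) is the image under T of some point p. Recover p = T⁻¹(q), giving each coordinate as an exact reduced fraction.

p = (3, 4, -7/2)

T1 = [1 0 0 0; 0 -7/25 -24/25 0; 0 24/25 -7/25 0; 0 0 0 1]
T2·T1 = [-1 0 0 0; 0 -7/25 -24/25 0; 0 24/25 -7/25 0; 0 0 0 1]
det M = -1; M⁻¹ = [-1 0 0 0; 0 -7/25 24/25 0; 0 -24/25 -7/25 0; 0 0 0 1]
M⁻¹ · (-3, 56/25, 241/50)ᵀ = (3, 4, -7/2)ᵀ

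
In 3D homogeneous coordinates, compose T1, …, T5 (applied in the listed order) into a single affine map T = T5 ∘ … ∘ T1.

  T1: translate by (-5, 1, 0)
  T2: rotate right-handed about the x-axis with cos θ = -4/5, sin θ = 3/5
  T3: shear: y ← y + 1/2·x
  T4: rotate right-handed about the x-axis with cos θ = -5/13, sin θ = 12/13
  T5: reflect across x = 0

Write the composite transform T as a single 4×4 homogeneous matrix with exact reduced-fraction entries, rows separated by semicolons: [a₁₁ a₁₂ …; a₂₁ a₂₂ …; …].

T1 = [1 0 0 -5; 0 1 0 1; 0 0 1 0; 0 0 0 1]
T2·T1 = [1 0 0 -5; 0 -4/5 -3/5 -4/5; 0 3/5 -4/5 3/5; 0 0 0 1]
T3·…·T1 = [1 0 0 -5; 1/2 -4/5 -3/5 -33/10; 0 3/5 -4/5 3/5; 0 0 0 1]
T4·…·T1 = [1 0 0 -5; -5/26 -16/65 63/65 93/130; 6/13 -63/65 -16/65 -213/65; 0 0 0 1]
T5·…·T1 = [-1 0 0 5; -5/26 -16/65 63/65 93/130; 6/13 -63/65 -16/65 -213/65; 0 0 0 1]

T = [-1 0 0 5; -5/26 -16/65 63/65 93/130; 6/13 -63/65 -16/65 -213/65; 0 0 0 1]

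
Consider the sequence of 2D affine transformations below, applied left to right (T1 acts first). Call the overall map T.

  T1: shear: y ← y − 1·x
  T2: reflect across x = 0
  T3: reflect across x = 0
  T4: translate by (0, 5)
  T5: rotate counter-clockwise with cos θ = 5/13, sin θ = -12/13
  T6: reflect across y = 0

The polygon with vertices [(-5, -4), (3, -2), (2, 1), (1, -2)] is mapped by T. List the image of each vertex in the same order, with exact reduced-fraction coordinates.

T1 shear: y ← y − 1·x: (-5, -4) → (-5, 1); (3, -2) → (3, -5); (2, 1) → (2, -1); (1, -2) → (1, -3)
T2 reflect across x = 0: (-5, 1) → (5, 1); (3, -5) → (-3, -5); (2, -1) → (-2, -1); (1, -3) → (-1, -3)
T3 reflect across x = 0: (5, 1) → (-5, 1); (-3, -5) → (3, -5); (-2, -1) → (2, -1); (-1, -3) → (1, -3)
T4 translate by (0, 5): (-5, 1) → (-5, 6); (3, -5) → (3, 0); (2, -1) → (2, 4); (1, -3) → (1, 2)
T5 rotate counter-clockwise with cos θ = 5/13, sin θ = -12/13: (-5, 6) → (47/13, 90/13); (3, 0) → (15/13, -36/13); (2, 4) → (58/13, -4/13); (1, 2) → (29/13, -2/13)
T6 reflect across y = 0: (47/13, 90/13) → (47/13, -90/13); (15/13, -36/13) → (15/13, 36/13); (58/13, -4/13) → (58/13, 4/13); (29/13, -2/13) → (29/13, 2/13)

image vertices: (47/13, -90/13), (15/13, 36/13), (58/13, 4/13), (29/13, 2/13)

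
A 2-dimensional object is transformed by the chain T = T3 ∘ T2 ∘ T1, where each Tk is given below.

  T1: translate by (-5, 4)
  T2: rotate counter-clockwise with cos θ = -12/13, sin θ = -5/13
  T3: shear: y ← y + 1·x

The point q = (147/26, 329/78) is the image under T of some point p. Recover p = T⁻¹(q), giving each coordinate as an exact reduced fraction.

T1 = [1 0 -5; 0 1 4; 0 0 1]
T2·T1 = [-12/13 5/13 80/13; -5/13 -12/13 -23/13; 0 0 1]
T3·…·T1 = [-12/13 5/13 80/13; -17/13 -7/13 57/13; 0 0 1]
det M = 1; M⁻¹ = [-7/13 -5/13 5; 17/13 -12/13 -4; 0 0 1]
M⁻¹ · (147/26, 329/78)ᵀ = (1/3, -1/2)ᵀ

p = (1/3, -1/2)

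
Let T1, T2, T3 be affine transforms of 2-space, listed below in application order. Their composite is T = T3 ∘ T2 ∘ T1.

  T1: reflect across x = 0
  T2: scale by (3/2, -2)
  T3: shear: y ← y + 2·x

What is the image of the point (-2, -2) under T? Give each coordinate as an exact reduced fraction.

T(p) = (3, 10)

T1 reflect across x = 0: (-2, -2) → (2, -2)
T2 scale by (3/2, -2): (2, -2) → (3, 4)
T3 shear: y ← y + 2·x: (3, 4) → (3, 10)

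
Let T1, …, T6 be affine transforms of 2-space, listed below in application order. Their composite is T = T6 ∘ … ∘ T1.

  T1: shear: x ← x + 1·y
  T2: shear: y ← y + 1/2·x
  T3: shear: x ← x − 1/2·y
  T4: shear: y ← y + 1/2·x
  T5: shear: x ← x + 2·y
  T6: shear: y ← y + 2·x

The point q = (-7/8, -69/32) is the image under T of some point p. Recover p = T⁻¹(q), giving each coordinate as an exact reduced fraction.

p = (0, -1/4)

T1 = [1 1 0; 0 1 0; 0 0 1]
T2·T1 = [1 1 0; 1/2 3/2 0; 0 0 1]
T3·…·T1 = [3/4 1/4 0; 1/2 3/2 0; 0 0 1]
T4·…·T1 = [3/4 1/4 0; 7/8 13/8 0; 0 0 1]
T5·…·T1 = [5/2 7/2 0; 7/8 13/8 0; 0 0 1]
T6·…·T1 = [5/2 7/2 0; 47/8 69/8 0; 0 0 1]
det M = 1; M⁻¹ = [69/8 -7/2 0; -47/8 5/2 0; 0 0 1]
M⁻¹ · (-7/8, -69/32)ᵀ = (0, -1/4)ᵀ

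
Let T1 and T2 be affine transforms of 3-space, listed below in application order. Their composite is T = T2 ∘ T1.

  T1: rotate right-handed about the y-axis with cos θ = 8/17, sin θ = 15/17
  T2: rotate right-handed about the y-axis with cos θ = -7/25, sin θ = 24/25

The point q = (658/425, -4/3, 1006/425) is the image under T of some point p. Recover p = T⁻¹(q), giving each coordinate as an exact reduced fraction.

p = (-2, -4/3, -2)

T1 = [8/17 0 15/17 0; 0 1 0 0; -15/17 0 8/17 0; 0 0 0 1]
T2·T1 = [-416/425 0 87/425 0; 0 1 0 0; -87/425 0 -416/425 0; 0 0 0 1]
det M = 1; M⁻¹ = [-416/425 0 -87/425 0; 0 1 0 0; 87/425 0 -416/425 0; 0 0 0 1]
M⁻¹ · (658/425, -4/3, 1006/425)ᵀ = (-2, -4/3, -2)ᵀ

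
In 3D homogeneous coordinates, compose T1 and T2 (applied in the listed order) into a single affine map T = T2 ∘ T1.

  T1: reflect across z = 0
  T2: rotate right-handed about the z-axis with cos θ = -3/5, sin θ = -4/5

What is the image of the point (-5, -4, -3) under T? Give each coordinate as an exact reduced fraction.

T(p) = (-1/5, 32/5, 3)

T1 reflect across z = 0: (-5, -4, -3) → (-5, -4, 3)
T2 rotate right-handed about the z-axis with cos θ = -3/5, sin θ = -4/5: (-5, -4, 3) → (-1/5, 32/5, 3)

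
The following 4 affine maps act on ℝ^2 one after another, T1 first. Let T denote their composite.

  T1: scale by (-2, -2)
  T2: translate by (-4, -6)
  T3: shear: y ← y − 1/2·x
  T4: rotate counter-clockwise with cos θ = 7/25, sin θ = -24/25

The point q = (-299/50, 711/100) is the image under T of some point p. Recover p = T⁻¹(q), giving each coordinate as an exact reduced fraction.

T1 = [-2 0 0; 0 -2 0; 0 0 1]
T2·T1 = [-2 0 -4; 0 -2 -6; 0 0 1]
T3·…·T1 = [-2 0 -4; 1 -2 -4; 0 0 1]
T4·…·T1 = [2/5 -48/25 -124/25; 11/5 -14/25 68/25; 0 0 1]
det M = 4; M⁻¹ = [-7/50 12/25 -2; -11/20 1/10 -3; 0 0 1]
M⁻¹ · (-299/50, 711/100)ᵀ = (9/4, 1)ᵀ

p = (9/4, 1)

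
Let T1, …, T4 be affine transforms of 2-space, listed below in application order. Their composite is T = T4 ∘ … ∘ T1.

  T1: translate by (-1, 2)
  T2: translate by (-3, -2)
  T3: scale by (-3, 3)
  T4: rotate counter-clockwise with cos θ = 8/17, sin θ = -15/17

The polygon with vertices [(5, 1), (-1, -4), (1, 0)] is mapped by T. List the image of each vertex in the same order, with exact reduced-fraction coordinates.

T1 translate by (-1, 2): (5, 1) → (4, 3); (-1, -4) → (-2, -2); (1, 0) → (0, 2)
T2 translate by (-3, -2): (4, 3) → (1, 1); (-2, -2) → (-5, -4); (0, 2) → (-3, 0)
T3 scale by (-3, 3): (1, 1) → (-3, 3); (-5, -4) → (15, -12); (-3, 0) → (9, 0)
T4 rotate counter-clockwise with cos θ = 8/17, sin θ = -15/17: (-3, 3) → (21/17, 69/17); (15, -12) → (-60/17, -321/17); (9, 0) → (72/17, -135/17)

image vertices: (21/17, 69/17), (-60/17, -321/17), (72/17, -135/17)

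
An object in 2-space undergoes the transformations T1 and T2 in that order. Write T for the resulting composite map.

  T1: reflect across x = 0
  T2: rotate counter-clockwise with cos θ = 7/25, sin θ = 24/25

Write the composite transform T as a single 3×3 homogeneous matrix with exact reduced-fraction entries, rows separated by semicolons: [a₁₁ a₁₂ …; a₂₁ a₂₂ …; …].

T1 = [-1 0 0; 0 1 0; 0 0 1]
T2·T1 = [-7/25 -24/25 0; -24/25 7/25 0; 0 0 1]

T = [-7/25 -24/25 0; -24/25 7/25 0; 0 0 1]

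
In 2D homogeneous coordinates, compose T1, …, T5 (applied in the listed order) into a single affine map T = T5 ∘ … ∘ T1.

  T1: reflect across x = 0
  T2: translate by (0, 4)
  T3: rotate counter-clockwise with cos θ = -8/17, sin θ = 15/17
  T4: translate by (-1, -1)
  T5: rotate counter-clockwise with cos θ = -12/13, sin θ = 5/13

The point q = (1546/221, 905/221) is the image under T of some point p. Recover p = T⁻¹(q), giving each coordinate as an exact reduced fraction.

p = (3, 2)

T1 = [-1 0 0; 0 1 0; 0 0 1]
T2·T1 = [-1 0 0; 0 1 4; 0 0 1]
T3·…·T1 = [8/17 -15/17 -60/17; -15/17 -8/17 -32/17; 0 0 1]
T4·…·T1 = [8/17 -15/17 -77/17; -15/17 -8/17 -49/17; 0 0 1]
T5·…·T1 = [-21/221 220/221 1169/221; 220/221 21/221 203/221; 0 0 1]
det M = -1; M⁻¹ = [-21/221 220/221 -7/17; 220/221 21/221 -91/17; 0 0 1]
M⁻¹ · (1546/221, 905/221)ᵀ = (3, 2)ᵀ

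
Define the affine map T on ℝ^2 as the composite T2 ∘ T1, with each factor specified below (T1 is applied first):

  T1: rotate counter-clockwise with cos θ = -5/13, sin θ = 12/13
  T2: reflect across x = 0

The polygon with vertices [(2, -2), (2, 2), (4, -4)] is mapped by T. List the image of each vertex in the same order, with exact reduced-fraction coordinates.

T1 rotate counter-clockwise with cos θ = -5/13, sin θ = 12/13: (2, -2) → (14/13, 34/13); (2, 2) → (-34/13, 14/13); (4, -4) → (28/13, 68/13)
T2 reflect across x = 0: (14/13, 34/13) → (-14/13, 34/13); (-34/13, 14/13) → (34/13, 14/13); (28/13, 68/13) → (-28/13, 68/13)

image vertices: (-14/13, 34/13), (34/13, 14/13), (-28/13, 68/13)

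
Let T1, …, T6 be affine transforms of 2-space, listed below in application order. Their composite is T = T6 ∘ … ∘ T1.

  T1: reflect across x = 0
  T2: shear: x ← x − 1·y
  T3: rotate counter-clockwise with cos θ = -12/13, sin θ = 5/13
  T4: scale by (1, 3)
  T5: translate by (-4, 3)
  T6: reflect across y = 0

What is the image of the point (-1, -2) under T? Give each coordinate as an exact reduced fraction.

T1 reflect across x = 0: (-1, -2) → (1, -2)
T2 shear: x ← x − 1·y: (1, -2) → (3, -2)
T3 rotate counter-clockwise with cos θ = -12/13, sin θ = 5/13: (3, -2) → (-2, 3)
T4 scale by (1, 3): (-2, 3) → (-2, 9)
T5 translate by (-4, 3): (-2, 9) → (-6, 12)
T6 reflect across y = 0: (-6, 12) → (-6, -12)

T(p) = (-6, -12)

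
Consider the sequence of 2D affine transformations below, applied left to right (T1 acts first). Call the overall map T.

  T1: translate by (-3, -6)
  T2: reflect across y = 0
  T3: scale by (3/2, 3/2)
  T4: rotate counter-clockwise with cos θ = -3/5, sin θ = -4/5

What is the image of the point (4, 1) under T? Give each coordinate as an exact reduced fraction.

T1 translate by (-3, -6): (4, 1) → (1, -5)
T2 reflect across y = 0: (1, -5) → (1, 5)
T3 scale by (3/2, 3/2): (1, 5) → (3/2, 15/2)
T4 rotate counter-clockwise with cos θ = -3/5, sin θ = -4/5: (3/2, 15/2) → (51/10, -57/10)

T(p) = (51/10, -57/10)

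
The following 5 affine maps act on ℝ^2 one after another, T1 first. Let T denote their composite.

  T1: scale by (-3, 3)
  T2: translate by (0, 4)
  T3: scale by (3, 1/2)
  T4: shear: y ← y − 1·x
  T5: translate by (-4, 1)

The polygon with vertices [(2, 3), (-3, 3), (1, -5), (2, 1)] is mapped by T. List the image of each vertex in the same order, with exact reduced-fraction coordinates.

image vertices: (-22, 51/2), (23, -39/2), (-13, 9/2), (-22, 45/2)

T1 scale by (-3, 3): (2, 3) → (-6, 9); (-3, 3) → (9, 9); (1, -5) → (-3, -15); (2, 1) → (-6, 3)
T2 translate by (0, 4): (-6, 9) → (-6, 13); (9, 9) → (9, 13); (-3, -15) → (-3, -11); (-6, 3) → (-6, 7)
T3 scale by (3, 1/2): (-6, 13) → (-18, 13/2); (9, 13) → (27, 13/2); (-3, -11) → (-9, -11/2); (-6, 7) → (-18, 7/2)
T4 shear: y ← y − 1·x: (-18, 13/2) → (-18, 49/2); (27, 13/2) → (27, -41/2); (-9, -11/2) → (-9, 7/2); (-18, 7/2) → (-18, 43/2)
T5 translate by (-4, 1): (-18, 49/2) → (-22, 51/2); (27, -41/2) → (23, -39/2); (-9, 7/2) → (-13, 9/2); (-18, 43/2) → (-22, 45/2)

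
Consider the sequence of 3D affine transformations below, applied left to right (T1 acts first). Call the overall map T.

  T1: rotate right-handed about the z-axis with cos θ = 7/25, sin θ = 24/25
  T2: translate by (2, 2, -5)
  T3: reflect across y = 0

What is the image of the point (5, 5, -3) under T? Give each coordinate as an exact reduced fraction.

T1 rotate right-handed about the z-axis with cos θ = 7/25, sin θ = 24/25: (5, 5, -3) → (-17/5, 31/5, -3)
T2 translate by (2, 2, -5): (-17/5, 31/5, -3) → (-7/5, 41/5, -8)
T3 reflect across y = 0: (-7/5, 41/5, -8) → (-7/5, -41/5, -8)

T(p) = (-7/5, -41/5, -8)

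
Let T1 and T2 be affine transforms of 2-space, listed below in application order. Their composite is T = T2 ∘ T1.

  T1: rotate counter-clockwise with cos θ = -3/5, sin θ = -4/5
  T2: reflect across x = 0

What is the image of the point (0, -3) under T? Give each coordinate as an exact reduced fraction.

T(p) = (12/5, 9/5)

T1 rotate counter-clockwise with cos θ = -3/5, sin θ = -4/5: (0, -3) → (-12/5, 9/5)
T2 reflect across x = 0: (-12/5, 9/5) → (12/5, 9/5)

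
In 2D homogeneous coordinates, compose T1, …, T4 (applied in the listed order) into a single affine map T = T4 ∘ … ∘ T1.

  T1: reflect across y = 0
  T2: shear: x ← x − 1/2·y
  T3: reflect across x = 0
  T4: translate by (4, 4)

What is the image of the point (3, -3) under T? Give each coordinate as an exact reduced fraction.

T(p) = (5/2, 7)

T1 reflect across y = 0: (3, -3) → (3, 3)
T2 shear: x ← x − 1/2·y: (3, 3) → (3/2, 3)
T3 reflect across x = 0: (3/2, 3) → (-3/2, 3)
T4 translate by (4, 4): (-3/2, 3) → (5/2, 7)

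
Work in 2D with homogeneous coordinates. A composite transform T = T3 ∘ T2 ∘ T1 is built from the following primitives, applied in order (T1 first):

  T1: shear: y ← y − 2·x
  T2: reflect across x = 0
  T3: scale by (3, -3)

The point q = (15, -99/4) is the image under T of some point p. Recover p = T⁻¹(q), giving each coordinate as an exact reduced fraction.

T1 = [1 0 0; -2 1 0; 0 0 1]
T2·T1 = [-1 0 0; -2 1 0; 0 0 1]
T3·…·T1 = [-3 0 0; 6 -3 0; 0 0 1]
det M = 9; M⁻¹ = [-1/3 0 0; -2/3 -1/3 0; 0 0 1]
M⁻¹ · (15, -99/4)ᵀ = (-5, -7/4)ᵀ

p = (-5, -7/4)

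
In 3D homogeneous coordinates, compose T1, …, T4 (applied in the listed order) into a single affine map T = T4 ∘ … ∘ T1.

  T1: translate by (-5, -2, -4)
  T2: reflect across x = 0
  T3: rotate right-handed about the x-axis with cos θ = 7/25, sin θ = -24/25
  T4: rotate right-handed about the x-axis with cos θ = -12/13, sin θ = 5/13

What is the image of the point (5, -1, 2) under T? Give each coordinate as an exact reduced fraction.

T1 translate by (-5, -2, -4): (5, -1, 2) → (0, -3, -2)
T2 reflect across x = 0: (0, -3, -2) → (0, -3, -2)
T3 rotate right-handed about the x-axis with cos θ = 7/25, sin θ = -24/25: (0, -3, -2) → (0, -69/25, 58/25)
T4 rotate right-handed about the x-axis with cos θ = -12/13, sin θ = 5/13: (0, -69/25, 58/25) → (0, 538/325, -1041/325)

T(p) = (0, 538/325, -1041/325)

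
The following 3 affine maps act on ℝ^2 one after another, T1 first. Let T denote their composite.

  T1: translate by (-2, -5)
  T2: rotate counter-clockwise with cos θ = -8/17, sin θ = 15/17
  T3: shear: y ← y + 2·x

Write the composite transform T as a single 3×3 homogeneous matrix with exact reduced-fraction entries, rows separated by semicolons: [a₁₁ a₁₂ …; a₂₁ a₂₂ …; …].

T1 = [1 0 -2; 0 1 -5; 0 0 1]
T2·T1 = [-8/17 -15/17 91/17; 15/17 -8/17 10/17; 0 0 1]
T3·…·T1 = [-8/17 -15/17 91/17; -1/17 -38/17 192/17; 0 0 1]

T = [-8/17 -15/17 91/17; -1/17 -38/17 192/17; 0 0 1]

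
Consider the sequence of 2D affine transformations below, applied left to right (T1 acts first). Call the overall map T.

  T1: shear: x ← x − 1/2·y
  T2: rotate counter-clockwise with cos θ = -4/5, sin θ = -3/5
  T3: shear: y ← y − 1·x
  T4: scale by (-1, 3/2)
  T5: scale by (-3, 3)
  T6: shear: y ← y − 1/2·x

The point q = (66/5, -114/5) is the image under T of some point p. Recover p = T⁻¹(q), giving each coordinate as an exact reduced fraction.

T1 = [1 -1/2 0; 0 1 0; 0 0 1]
T2·T1 = [-4/5 1 0; -3/5 -1/2 0; 0 0 1]
T3·…·T1 = [-4/5 1 0; 1/5 -3/2 0; 0 0 1]
T4·…·T1 = [4/5 -1 0; 3/10 -9/4 0; 0 0 1]
T5·…·T1 = [-12/5 3 0; 9/10 -27/4 0; 0 0 1]
T6·…·T1 = [-12/5 3 0; 21/10 -33/4 0; 0 0 1]
det M = 27/2; M⁻¹ = [-11/18 -2/9 0; -7/45 -8/45 0; 0 0 1]
M⁻¹ · (66/5, -114/5)ᵀ = (-3, 2)ᵀ

p = (-3, 2)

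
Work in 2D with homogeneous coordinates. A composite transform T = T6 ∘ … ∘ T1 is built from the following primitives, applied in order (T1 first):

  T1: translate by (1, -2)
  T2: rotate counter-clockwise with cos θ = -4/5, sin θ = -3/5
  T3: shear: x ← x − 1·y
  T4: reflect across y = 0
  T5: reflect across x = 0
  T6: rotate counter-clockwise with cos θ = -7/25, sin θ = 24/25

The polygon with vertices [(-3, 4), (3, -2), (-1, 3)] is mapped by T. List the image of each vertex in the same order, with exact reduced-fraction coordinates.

T1 translate by (1, -2): (-3, 4) → (-2, 2); (3, -2) → (4, -4); (-1, 3) → (0, 1)
T2 rotate counter-clockwise with cos θ = -4/5, sin θ = -3/5: (-2, 2) → (14/5, -2/5); (4, -4) → (-28/5, 4/5); (0, 1) → (3/5, -4/5)
T3 shear: x ← x − 1·y: (14/5, -2/5) → (16/5, -2/5); (-28/5, 4/5) → (-32/5, 4/5); (3/5, -4/5) → (7/5, -4/5)
T4 reflect across y = 0: (16/5, -2/5) → (16/5, 2/5); (-32/5, 4/5) → (-32/5, -4/5); (7/5, -4/5) → (7/5, 4/5)
T5 reflect across x = 0: (16/5, 2/5) → (-16/5, 2/5); (-32/5, -4/5) → (32/5, -4/5); (7/5, 4/5) → (-7/5, 4/5)
T6 rotate counter-clockwise with cos θ = -7/25, sin θ = 24/25: (-16/5, 2/5) → (64/125, -398/125); (32/5, -4/5) → (-128/125, 796/125); (-7/5, 4/5) → (-47/125, -196/125)

image vertices: (64/125, -398/125), (-128/125, 796/125), (-47/125, -196/125)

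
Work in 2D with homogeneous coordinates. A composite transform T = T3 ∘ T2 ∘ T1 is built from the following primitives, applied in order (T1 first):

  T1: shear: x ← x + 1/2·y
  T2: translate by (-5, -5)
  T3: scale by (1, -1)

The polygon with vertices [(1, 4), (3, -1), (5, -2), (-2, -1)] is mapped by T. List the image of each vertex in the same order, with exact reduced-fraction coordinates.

image vertices: (-2, 1), (-5/2, 6), (-1, 7), (-15/2, 6)

T1 shear: x ← x + 1/2·y: (1, 4) → (3, 4); (3, -1) → (5/2, -1); (5, -2) → (4, -2); (-2, -1) → (-5/2, -1)
T2 translate by (-5, -5): (3, 4) → (-2, -1); (5/2, -1) → (-5/2, -6); (4, -2) → (-1, -7); (-5/2, -1) → (-15/2, -6)
T3 scale by (1, -1): (-2, -1) → (-2, 1); (-5/2, -6) → (-5/2, 6); (-1, -7) → (-1, 7); (-15/2, -6) → (-15/2, 6)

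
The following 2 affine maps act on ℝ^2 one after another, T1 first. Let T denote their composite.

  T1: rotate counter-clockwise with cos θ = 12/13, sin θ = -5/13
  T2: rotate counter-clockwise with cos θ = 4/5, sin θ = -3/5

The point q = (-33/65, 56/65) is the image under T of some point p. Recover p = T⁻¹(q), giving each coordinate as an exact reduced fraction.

T1 = [12/13 5/13 0; -5/13 12/13 0; 0 0 1]
T2·T1 = [33/65 56/65 0; -56/65 33/65 0; 0 0 1]
det M = 1; M⁻¹ = [33/65 -56/65 0; 56/65 33/65 0; 0 0 1]
M⁻¹ · (-33/65, 56/65)ᵀ = (-1, 0)ᵀ

p = (-1, 0)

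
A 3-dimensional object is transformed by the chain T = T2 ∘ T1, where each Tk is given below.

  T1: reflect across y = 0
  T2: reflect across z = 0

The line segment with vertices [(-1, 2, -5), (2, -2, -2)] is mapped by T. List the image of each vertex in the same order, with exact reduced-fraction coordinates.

T1 reflect across y = 0: (-1, 2, -5) → (-1, -2, -5); (2, -2, -2) → (2, 2, -2)
T2 reflect across z = 0: (-1, -2, -5) → (-1, -2, 5); (2, 2, -2) → (2, 2, 2)

image vertices: (-1, -2, 5), (2, 2, 2)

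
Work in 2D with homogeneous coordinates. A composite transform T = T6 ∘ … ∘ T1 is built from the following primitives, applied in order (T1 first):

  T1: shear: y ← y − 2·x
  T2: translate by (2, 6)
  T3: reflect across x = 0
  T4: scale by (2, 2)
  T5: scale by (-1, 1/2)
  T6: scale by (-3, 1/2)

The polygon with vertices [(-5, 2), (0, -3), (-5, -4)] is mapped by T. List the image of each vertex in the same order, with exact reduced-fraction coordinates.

image vertices: (18, 9), (-12, 3/2), (18, 6)

T1 shear: y ← y − 2·x: (-5, 2) → (-5, 12); (0, -3) → (0, -3); (-5, -4) → (-5, 6)
T2 translate by (2, 6): (-5, 12) → (-3, 18); (0, -3) → (2, 3); (-5, 6) → (-3, 12)
T3 reflect across x = 0: (-3, 18) → (3, 18); (2, 3) → (-2, 3); (-3, 12) → (3, 12)
T4 scale by (2, 2): (3, 18) → (6, 36); (-2, 3) → (-4, 6); (3, 12) → (6, 24)
T5 scale by (-1, 1/2): (6, 36) → (-6, 18); (-4, 6) → (4, 3); (6, 24) → (-6, 12)
T6 scale by (-3, 1/2): (-6, 18) → (18, 9); (4, 3) → (-12, 3/2); (-6, 12) → (18, 6)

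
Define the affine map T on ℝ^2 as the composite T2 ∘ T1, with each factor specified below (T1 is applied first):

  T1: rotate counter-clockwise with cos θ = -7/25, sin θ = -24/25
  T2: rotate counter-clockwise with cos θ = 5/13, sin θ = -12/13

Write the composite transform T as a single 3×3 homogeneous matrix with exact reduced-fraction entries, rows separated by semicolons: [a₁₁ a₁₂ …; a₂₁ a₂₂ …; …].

T = [-323/325 36/325 0; -36/325 -323/325 0; 0 0 1]

T1 = [-7/25 24/25 0; -24/25 -7/25 0; 0 0 1]
T2·T1 = [-323/325 36/325 0; -36/325 -323/325 0; 0 0 1]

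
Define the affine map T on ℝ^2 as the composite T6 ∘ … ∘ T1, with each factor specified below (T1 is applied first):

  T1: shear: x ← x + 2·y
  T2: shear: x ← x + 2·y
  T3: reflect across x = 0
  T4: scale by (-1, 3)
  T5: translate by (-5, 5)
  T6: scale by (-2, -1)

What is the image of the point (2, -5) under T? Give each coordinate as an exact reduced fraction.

T1 shear: x ← x + 2·y: (2, -5) → (-8, -5)
T2 shear: x ← x + 2·y: (-8, -5) → (-18, -5)
T3 reflect across x = 0: (-18, -5) → (18, -5)
T4 scale by (-1, 3): (18, -5) → (-18, -15)
T5 translate by (-5, 5): (-18, -15) → (-23, -10)
T6 scale by (-2, -1): (-23, -10) → (46, 10)

T(p) = (46, 10)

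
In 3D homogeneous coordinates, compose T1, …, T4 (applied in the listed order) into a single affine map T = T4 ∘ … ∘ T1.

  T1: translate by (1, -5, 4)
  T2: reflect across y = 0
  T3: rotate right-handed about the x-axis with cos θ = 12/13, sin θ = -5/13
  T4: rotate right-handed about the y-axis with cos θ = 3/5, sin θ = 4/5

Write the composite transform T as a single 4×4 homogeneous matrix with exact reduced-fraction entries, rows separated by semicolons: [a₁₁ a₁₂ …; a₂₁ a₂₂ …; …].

T1 = [1 0 0 1; 0 1 0 -5; 0 0 1 4; 0 0 0 1]
T2·T1 = [1 0 0 1; 0 -1 0 5; 0 0 1 4; 0 0 0 1]
T3·…·T1 = [1 0 0 1; 0 -12/13 5/13 80/13; 0 5/13 12/13 23/13; 0 0 0 1]
T4·…·T1 = [3/5 4/13 48/65 131/65; 0 -12/13 5/13 80/13; -4/5 3/13 36/65 17/65; 0 0 0 1]

T = [3/5 4/13 48/65 131/65; 0 -12/13 5/13 80/13; -4/5 3/13 36/65 17/65; 0 0 0 1]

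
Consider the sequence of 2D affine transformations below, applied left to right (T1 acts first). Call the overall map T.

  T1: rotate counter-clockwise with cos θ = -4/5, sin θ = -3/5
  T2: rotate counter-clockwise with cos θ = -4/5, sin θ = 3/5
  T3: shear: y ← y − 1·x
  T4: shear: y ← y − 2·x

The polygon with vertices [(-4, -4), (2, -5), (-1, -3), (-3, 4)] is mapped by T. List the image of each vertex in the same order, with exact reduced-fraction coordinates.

T1 rotate counter-clockwise with cos θ = -4/5, sin θ = -3/5: (-4, -4) → (4/5, 28/5); (2, -5) → (-23/5, 14/5); (-1, -3) → (-1, 3); (-3, 4) → (24/5, -7/5)
T2 rotate counter-clockwise with cos θ = -4/5, sin θ = 3/5: (4/5, 28/5) → (-4, -4); (-23/5, 14/5) → (2, -5); (-1, 3) → (-1, -3); (24/5, -7/5) → (-3, 4)
T3 shear: y ← y − 1·x: (-4, -4) → (-4, 0); (2, -5) → (2, -7); (-1, -3) → (-1, -2); (-3, 4) → (-3, 7)
T4 shear: y ← y − 2·x: (-4, 0) → (-4, 8); (2, -7) → (2, -11); (-1, -2) → (-1, 0); (-3, 7) → (-3, 13)

image vertices: (-4, 8), (2, -11), (-1, 0), (-3, 13)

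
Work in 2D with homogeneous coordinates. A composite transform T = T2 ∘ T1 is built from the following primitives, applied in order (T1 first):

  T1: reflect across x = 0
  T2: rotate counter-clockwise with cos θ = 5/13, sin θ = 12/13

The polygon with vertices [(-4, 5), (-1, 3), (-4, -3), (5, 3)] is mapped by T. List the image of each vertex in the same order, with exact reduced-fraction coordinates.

image vertices: (-40/13, 73/13), (-31/13, 27/13), (56/13, 33/13), (-61/13, -45/13)

T1 reflect across x = 0: (-4, 5) → (4, 5); (-1, 3) → (1, 3); (-4, -3) → (4, -3); (5, 3) → (-5, 3)
T2 rotate counter-clockwise with cos θ = 5/13, sin θ = 12/13: (4, 5) → (-40/13, 73/13); (1, 3) → (-31/13, 27/13); (4, -3) → (56/13, 33/13); (-5, 3) → (-61/13, -45/13)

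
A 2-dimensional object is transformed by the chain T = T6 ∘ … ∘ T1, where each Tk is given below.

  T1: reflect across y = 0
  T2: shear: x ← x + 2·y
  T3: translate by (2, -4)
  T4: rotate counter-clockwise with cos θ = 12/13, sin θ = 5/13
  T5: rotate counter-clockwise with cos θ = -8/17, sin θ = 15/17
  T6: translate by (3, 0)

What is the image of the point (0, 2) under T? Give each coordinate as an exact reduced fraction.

T(p) = (1845/221, 746/221)

T1 reflect across y = 0: (0, 2) → (0, -2)
T2 shear: x ← x + 2·y: (0, -2) → (-4, -2)
T3 translate by (2, -4): (-4, -2) → (-2, -6)
T4 rotate counter-clockwise with cos θ = 12/13, sin θ = 5/13: (-2, -6) → (6/13, -82/13)
T5 rotate counter-clockwise with cos θ = -8/17, sin θ = 15/17: (6/13, -82/13) → (1182/221, 746/221)
T6 translate by (3, 0): (1182/221, 746/221) → (1845/221, 746/221)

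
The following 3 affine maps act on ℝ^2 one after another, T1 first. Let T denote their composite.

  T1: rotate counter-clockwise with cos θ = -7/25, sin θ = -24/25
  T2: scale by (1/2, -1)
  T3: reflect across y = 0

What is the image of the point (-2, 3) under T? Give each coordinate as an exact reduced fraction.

T(p) = (43/25, 27/25)

T1 rotate counter-clockwise with cos θ = -7/25, sin θ = -24/25: (-2, 3) → (86/25, 27/25)
T2 scale by (1/2, -1): (86/25, 27/25) → (43/25, -27/25)
T3 reflect across y = 0: (43/25, -27/25) → (43/25, 27/25)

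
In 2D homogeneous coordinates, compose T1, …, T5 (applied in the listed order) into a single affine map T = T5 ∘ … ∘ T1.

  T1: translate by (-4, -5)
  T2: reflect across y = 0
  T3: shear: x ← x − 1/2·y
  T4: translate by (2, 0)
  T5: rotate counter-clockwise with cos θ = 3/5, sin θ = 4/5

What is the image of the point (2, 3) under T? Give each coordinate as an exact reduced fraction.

T1 translate by (-4, -5): (2, 3) → (-2, -2)
T2 reflect across y = 0: (-2, -2) → (-2, 2)
T3 shear: x ← x − 1/2·y: (-2, 2) → (-3, 2)
T4 translate by (2, 0): (-3, 2) → (-1, 2)
T5 rotate counter-clockwise with cos θ = 3/5, sin θ = 4/5: (-1, 2) → (-11/5, 2/5)

T(p) = (-11/5, 2/5)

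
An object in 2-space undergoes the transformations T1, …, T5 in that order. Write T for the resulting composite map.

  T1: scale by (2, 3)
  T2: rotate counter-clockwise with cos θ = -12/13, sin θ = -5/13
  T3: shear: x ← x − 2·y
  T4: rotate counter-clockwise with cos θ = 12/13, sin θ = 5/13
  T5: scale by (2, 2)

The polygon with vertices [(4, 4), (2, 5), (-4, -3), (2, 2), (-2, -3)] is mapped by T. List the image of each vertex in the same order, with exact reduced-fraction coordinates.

image vertices: (9808/169, -1096/169), (12248/169, -530/169), (-7360/169, 1102/169), (4904/169, -548/169), (-7352/169, 542/169)

T1 scale by (2, 3): (4, 4) → (8, 12); (2, 5) → (4, 15); (-4, -3) → (-8, -9); (2, 2) → (4, 6); (-2, -3) → (-4, -9)
T2 rotate counter-clockwise with cos θ = -12/13, sin θ = -5/13: (8, 12) → (-36/13, -184/13); (4, 15) → (27/13, -200/13); (-8, -9) → (51/13, 148/13); (4, 6) → (-18/13, -92/13); (-4, -9) → (3/13, 128/13)
T3 shear: x ← x − 2·y: (-36/13, -184/13) → (332/13, -184/13); (27/13, -200/13) → (427/13, -200/13); (51/13, 148/13) → (-245/13, 148/13); (-18/13, -92/13) → (166/13, -92/13); (3/13, 128/13) → (-253/13, 128/13)
T4 rotate counter-clockwise with cos θ = 12/13, sin θ = 5/13: (332/13, -184/13) → (4904/169, -548/169); (427/13, -200/13) → (6124/169, -265/169); (-245/13, 148/13) → (-3680/169, 551/169); (166/13, -92/13) → (2452/169, -274/169); (-253/13, 128/13) → (-3676/169, 271/169)
T5 scale by (2, 2): (4904/169, -548/169) → (9808/169, -1096/169); (6124/169, -265/169) → (12248/169, -530/169); (-3680/169, 551/169) → (-7360/169, 1102/169); (2452/169, -274/169) → (4904/169, -548/169); (-3676/169, 271/169) → (-7352/169, 542/169)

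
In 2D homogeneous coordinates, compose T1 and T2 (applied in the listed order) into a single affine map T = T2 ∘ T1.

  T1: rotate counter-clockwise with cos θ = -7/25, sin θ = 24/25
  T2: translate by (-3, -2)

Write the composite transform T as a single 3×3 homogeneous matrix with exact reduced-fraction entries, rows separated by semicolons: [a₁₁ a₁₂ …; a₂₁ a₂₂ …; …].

T1 = [-7/25 -24/25 0; 24/25 -7/25 0; 0 0 1]
T2·T1 = [-7/25 -24/25 -3; 24/25 -7/25 -2; 0 0 1]

T = [-7/25 -24/25 -3; 24/25 -7/25 -2; 0 0 1]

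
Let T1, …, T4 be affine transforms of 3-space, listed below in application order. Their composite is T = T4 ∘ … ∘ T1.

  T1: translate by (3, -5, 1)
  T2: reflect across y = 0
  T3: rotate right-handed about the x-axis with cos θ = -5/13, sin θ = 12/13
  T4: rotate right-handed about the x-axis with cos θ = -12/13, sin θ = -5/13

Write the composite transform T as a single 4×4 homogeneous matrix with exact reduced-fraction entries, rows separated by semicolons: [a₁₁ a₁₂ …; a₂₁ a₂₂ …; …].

T = [1 0 0 3; 0 -120/169 119/169 719/169; 0 119/169 120/169 -475/169; 0 0 0 1]

T1 = [1 0 0 3; 0 1 0 -5; 0 0 1 1; 0 0 0 1]
T2·T1 = [1 0 0 3; 0 -1 0 5; 0 0 1 1; 0 0 0 1]
T3·…·T1 = [1 0 0 3; 0 5/13 -12/13 -37/13; 0 -12/13 -5/13 55/13; 0 0 0 1]
T4·…·T1 = [1 0 0 3; 0 -120/169 119/169 719/169; 0 119/169 120/169 -475/169; 0 0 0 1]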